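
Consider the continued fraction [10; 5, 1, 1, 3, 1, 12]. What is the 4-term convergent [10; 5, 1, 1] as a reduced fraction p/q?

Start with 1.
1 + 1/(1/1) = 1 + 1/1 = 2/1
5 + 1/(2/1) = 5 + 1/2 = 11/2
10 + 1/(11/2) = 10 + 2/11 = 112/11

112/11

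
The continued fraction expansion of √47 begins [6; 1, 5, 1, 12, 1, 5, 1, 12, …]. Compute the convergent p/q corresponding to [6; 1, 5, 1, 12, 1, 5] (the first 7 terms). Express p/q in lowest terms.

Start with 5.
1 + 1/(5/1) = 1 + 1/5 = 6/5
12 + 1/(6/5) = 12 + 5/6 = 77/6
1 + 1/(77/6) = 1 + 6/77 = 83/77
5 + 1/(83/77) = 5 + 77/83 = 492/83
1 + 1/(492/83) = 1 + 83/492 = 575/492
6 + 1/(575/492) = 6 + 492/575 = 3942/575

3942/575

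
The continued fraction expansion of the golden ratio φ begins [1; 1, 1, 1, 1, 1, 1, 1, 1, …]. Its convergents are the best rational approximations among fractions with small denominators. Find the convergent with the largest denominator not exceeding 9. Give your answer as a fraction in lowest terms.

13/8

a_0 = 1: 1/1  (≤ bound)
a_1 = 1: 2/1  (≤ bound)
a_2 = 1: 3/2  (≤ bound)
a_3 = 1: 5/3  (≤ bound)
a_4 = 1: 8/5  (≤ bound)
a_5 = 1: 13/8  (≤ bound)
a_6 = 1: 21/13  (> 9, stop)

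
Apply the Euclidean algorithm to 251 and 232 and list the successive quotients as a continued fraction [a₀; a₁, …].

⌊251/232⌋ = 1, remainder 19
⌊232/19⌋ = 12, remainder 4
⌊19/4⌋ = 4, remainder 3
⌊4/3⌋ = 1, remainder 1
⌊3/1⌋ = 3, remainder 0

[1; 12, 4, 1, 3]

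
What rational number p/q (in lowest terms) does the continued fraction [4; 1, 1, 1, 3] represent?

51/11

Use the convergent recurrence hₖ = aₖ·hₖ₋₁ + hₖ₋₂ (and likewise for the denominators kₖ):
a_0 = 4: 4/1
a_1 = 1: 5/1
a_2 = 1: 9/2
a_3 = 1: 14/3
a_4 = 3: 51/11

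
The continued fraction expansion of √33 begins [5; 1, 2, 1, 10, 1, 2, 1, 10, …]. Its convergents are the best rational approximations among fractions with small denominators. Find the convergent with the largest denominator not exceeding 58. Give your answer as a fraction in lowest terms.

270/47

a_0 = 5: 5/1  (≤ bound)
a_1 = 1: 6/1  (≤ bound)
a_2 = 2: 17/3  (≤ bound)
a_3 = 1: 23/4  (≤ bound)
a_4 = 10: 247/43  (≤ bound)
a_5 = 1: 270/47  (≤ bound)
a_6 = 2: 787/137  (> 58, stop)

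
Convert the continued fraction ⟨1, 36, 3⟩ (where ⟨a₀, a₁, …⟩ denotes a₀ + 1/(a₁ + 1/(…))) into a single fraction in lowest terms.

Use the convergent recurrence hₖ = aₖ·hₖ₋₁ + hₖ₋₂ (and likewise for the denominators kₖ):
a_0 = 1: 1/1
a_1 = 36: 37/36
a_2 = 3: 112/109

112/109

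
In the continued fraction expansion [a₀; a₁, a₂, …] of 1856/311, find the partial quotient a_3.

1856 ÷ 311 → quotient 5, remainder 301
311 ÷ 301 → quotient 1, remainder 10
301 ÷ 10 → quotient 30, remainder 1
10 ÷ 1 → quotient 10, remainder 0

10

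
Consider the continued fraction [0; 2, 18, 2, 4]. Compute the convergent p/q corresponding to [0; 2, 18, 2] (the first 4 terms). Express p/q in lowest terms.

a_0 = 0: 0/1
a_1 = 2: 1/2
a_2 = 18: 18/37
a_3 = 2: 37/76

37/76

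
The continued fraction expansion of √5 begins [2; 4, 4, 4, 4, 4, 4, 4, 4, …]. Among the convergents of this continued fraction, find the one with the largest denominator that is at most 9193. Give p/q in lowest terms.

12238/5473

List convergents until the denominator exceeds the bound:
a_0 = 2: 2/1  (≤ bound)
a_1 = 4: 9/4  (≤ bound)
a_2 = 4: 38/17  (≤ bound)
a_3 = 4: 161/72  (≤ bound)
a_4 = 4: 682/305  (≤ bound)
a_5 = 4: 2889/1292  (≤ bound)
a_6 = 4: 12238/5473  (≤ bound)
a_7 = 4: 51841/23184  (> 9193, stop)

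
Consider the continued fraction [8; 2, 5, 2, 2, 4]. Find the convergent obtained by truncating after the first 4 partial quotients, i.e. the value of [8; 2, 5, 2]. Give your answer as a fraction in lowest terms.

203/24

Collapse the nested fraction from the inside out:
Start with 2.
5 + 1/(2/1) = 5 + 1/2 = 11/2
2 + 1/(11/2) = 2 + 2/11 = 24/11
8 + 1/(24/11) = 8 + 11/24 = 203/24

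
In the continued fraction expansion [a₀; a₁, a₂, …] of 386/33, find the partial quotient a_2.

2

⌊386/33⌋ = 11, remainder 23
⌊33/23⌋ = 1, remainder 10
⌊23/10⌋ = 2, remainder 3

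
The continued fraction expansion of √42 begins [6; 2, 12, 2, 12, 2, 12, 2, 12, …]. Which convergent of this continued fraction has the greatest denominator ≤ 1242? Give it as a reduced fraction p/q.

a_0 = 6: 6/1  (≤ bound)
a_1 = 2: 13/2  (≤ bound)
a_2 = 12: 162/25  (≤ bound)
a_3 = 2: 337/52  (≤ bound)
a_4 = 12: 4206/649  (≤ bound)
a_5 = 2: 8749/1350  (> 1242, stop)

4206/649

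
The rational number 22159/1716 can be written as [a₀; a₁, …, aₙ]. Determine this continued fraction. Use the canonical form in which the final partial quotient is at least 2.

22159 ÷ 1716 → quotient 12, remainder 1567
1716 ÷ 1567 → quotient 1, remainder 149
1567 ÷ 149 → quotient 10, remainder 77
149 ÷ 77 → quotient 1, remainder 72
77 ÷ 72 → quotient 1, remainder 5
72 ÷ 5 → quotient 14, remainder 2
5 ÷ 2 → quotient 2, remainder 1
2 ÷ 1 → quotient 2, remainder 0

[12; 1, 10, 1, 1, 14, 2, 2]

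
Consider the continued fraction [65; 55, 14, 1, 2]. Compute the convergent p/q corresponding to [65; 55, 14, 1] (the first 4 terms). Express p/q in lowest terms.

Collapse the nested fraction from the inside out:
Start with 1.
14 + 1/(1/1) = 14 + 1/1 = 15/1
55 + 1/(15/1) = 55 + 1/15 = 826/15
65 + 1/(826/15) = 65 + 15/826 = 53705/826

53705/826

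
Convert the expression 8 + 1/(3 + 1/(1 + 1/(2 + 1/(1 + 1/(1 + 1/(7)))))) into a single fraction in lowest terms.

1629/197

Use the convergent recurrence hₖ = aₖ·hₖ₋₁ + hₖ₋₂ (and likewise for the denominators kₖ):
a_0 = 8: 8/1
a_1 = 3: 25/3
a_2 = 1: 33/4
a_3 = 2: 91/11
a_4 = 1: 124/15
a_5 = 1: 215/26
a_6 = 7: 1629/197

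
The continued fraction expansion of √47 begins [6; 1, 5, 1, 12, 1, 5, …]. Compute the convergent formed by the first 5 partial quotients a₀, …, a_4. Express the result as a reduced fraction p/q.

617/90

a_0 = 6: 6/1
a_1 = 1: 7/1
a_2 = 5: 41/6
a_3 = 1: 48/7
a_4 = 12: 617/90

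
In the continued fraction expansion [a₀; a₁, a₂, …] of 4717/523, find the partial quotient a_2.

⌊4717/523⌋ = 9, remainder 10
⌊523/10⌋ = 52, remainder 3
⌊10/3⌋ = 3, remainder 1

3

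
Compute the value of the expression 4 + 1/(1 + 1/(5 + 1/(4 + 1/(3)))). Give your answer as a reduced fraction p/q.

a_0 = 4: 4/1
a_1 = 1: 5/1
a_2 = 5: 29/6
a_3 = 4: 121/25
a_4 = 3: 392/81

392/81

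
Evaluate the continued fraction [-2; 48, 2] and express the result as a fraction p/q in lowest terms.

Use the convergent recurrence hₖ = aₖ·hₖ₋₁ + hₖ₋₂ (and likewise for the denominators kₖ):
a_0 = -2: -2/1
a_1 = 48: -95/48
a_2 = 2: -192/97

-192/97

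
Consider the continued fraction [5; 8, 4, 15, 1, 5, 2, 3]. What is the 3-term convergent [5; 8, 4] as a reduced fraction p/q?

169/33

a_0 = 5: 5/1
a_1 = 8: 41/8
a_2 = 4: 169/33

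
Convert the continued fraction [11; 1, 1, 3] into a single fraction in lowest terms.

a_0 = 11: 11/1
a_1 = 1: 12/1
a_2 = 1: 23/2
a_3 = 3: 81/7

81/7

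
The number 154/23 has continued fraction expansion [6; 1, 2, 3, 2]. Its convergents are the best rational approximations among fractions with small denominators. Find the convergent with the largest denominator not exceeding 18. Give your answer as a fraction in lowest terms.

67/10

List convergents until the denominator exceeds the bound:
a_0 = 6: 6/1  (≤ bound)
a_1 = 1: 7/1  (≤ bound)
a_2 = 2: 20/3  (≤ bound)
a_3 = 3: 67/10  (≤ bound)
a_4 = 2: 154/23  (> 18, stop)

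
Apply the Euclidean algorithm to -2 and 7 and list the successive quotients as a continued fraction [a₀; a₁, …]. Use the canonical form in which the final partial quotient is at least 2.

[-1; 1, 2, 2]

⌊-2/7⌋ = -1, remainder 5
⌊7/5⌋ = 1, remainder 2
⌊5/2⌋ = 2, remainder 1
⌊2/1⌋ = 2, remainder 0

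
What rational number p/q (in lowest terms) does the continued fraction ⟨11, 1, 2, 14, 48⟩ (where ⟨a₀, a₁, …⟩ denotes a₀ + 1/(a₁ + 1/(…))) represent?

24131/2067

Collapse the nested fraction from the inside out:
Start with 48.
14 + 1/(48/1) = 14 + 1/48 = 673/48
2 + 1/(673/48) = 2 + 48/673 = 1394/673
1 + 1/(1394/673) = 1 + 673/1394 = 2067/1394
11 + 1/(2067/1394) = 11 + 1394/2067 = 24131/2067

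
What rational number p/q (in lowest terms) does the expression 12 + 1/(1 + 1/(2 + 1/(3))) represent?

127/10

Start with 3.
2 + 1/(3/1) = 2 + 1/3 = 7/3
1 + 1/(7/3) = 1 + 3/7 = 10/7
12 + 1/(10/7) = 12 + 7/10 = 127/10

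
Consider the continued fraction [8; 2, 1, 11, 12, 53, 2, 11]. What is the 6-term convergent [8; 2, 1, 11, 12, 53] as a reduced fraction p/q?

Starting at the tail and folding back:
Start with 53.
12 + 1/(53/1) = 12 + 1/53 = 637/53
11 + 1/(637/53) = 11 + 53/637 = 7060/637
1 + 1/(7060/637) = 1 + 637/7060 = 7697/7060
2 + 1/(7697/7060) = 2 + 7060/7697 = 22454/7697
8 + 1/(22454/7697) = 8 + 7697/22454 = 187329/22454

187329/22454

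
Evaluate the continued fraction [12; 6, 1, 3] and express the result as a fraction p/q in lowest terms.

328/27

Use the convergent recurrence hₖ = aₖ·hₖ₋₁ + hₖ₋₂ (and likewise for the denominators kₖ):
a_0 = 12: 12/1
a_1 = 6: 73/6
a_2 = 1: 85/7
a_3 = 3: 328/27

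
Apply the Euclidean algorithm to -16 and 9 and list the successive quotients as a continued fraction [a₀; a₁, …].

-16 ÷ 9 → quotient -2, remainder 2
9 ÷ 2 → quotient 4, remainder 1
2 ÷ 1 → quotient 2, remainder 0

[-2; 4, 2]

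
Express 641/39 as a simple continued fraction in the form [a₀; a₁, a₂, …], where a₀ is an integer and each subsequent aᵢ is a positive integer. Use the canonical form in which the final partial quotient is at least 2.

Apply division with remainder until the remainder is 0:
641 = 16·39 + 17, so a_0 = 16
39 = 2·17 + 5, so a_1 = 2
17 = 3·5 + 2, so a_2 = 3
5 = 2·2 + 1, so a_3 = 2
2 = 2·1 + 0, so a_4 = 2

[16; 2, 3, 2, 2]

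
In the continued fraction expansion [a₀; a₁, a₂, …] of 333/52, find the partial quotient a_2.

333 = 6·52 + 21, so a_0 = 6
52 = 2·21 + 10, so a_1 = 2
21 = 2·10 + 1, so a_2 = 2

2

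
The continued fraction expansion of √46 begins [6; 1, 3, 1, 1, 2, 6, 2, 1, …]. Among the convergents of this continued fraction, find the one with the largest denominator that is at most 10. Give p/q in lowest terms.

List convergents until the denominator exceeds the bound:
a_0 = 6: 6/1  (≤ bound)
a_1 = 1: 7/1  (≤ bound)
a_2 = 3: 27/4  (≤ bound)
a_3 = 1: 34/5  (≤ bound)
a_4 = 1: 61/9  (≤ bound)
a_5 = 2: 156/23  (> 10, stop)

61/9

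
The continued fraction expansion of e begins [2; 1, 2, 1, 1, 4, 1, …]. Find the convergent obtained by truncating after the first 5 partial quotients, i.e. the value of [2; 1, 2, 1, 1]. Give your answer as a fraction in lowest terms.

a_0 = 2: 2/1
a_1 = 1: 3/1
a_2 = 2: 8/3
a_3 = 1: 11/4
a_4 = 1: 19/7

19/7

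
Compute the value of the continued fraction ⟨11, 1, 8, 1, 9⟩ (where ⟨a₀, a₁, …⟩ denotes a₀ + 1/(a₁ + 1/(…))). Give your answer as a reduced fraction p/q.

Start with 9.
1 + 1/(9/1) = 1 + 1/9 = 10/9
8 + 1/(10/9) = 8 + 9/10 = 89/10
1 + 1/(89/10) = 1 + 10/89 = 99/89
11 + 1/(99/89) = 11 + 89/99 = 1178/99

1178/99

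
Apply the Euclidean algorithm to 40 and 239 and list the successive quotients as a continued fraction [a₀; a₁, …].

Run the Euclidean algorithm, recording each quotient:
⌊40/239⌋ = 0, remainder 40
⌊239/40⌋ = 5, remainder 39
⌊40/39⌋ = 1, remainder 1
⌊39/1⌋ = 39, remainder 0

[0; 5, 1, 39]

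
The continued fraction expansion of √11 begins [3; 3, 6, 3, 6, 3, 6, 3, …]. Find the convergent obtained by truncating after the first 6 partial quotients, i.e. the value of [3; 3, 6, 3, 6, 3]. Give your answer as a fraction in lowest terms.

Use the convergent recurrence hₖ = aₖ·hₖ₋₁ + hₖ₋₂ (and likewise for the denominators kₖ):
a_0 = 3: 3/1
a_1 = 3: 10/3
a_2 = 6: 63/19
a_3 = 3: 199/60
a_4 = 6: 1257/379
a_5 = 3: 3970/1197

3970/1197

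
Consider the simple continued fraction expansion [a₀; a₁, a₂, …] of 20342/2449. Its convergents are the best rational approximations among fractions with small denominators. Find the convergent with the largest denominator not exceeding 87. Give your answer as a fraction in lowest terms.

a_0 = 8: 8/1  (≤ bound)
a_1 = 3: 25/3  (≤ bound)
a_2 = 3: 83/10  (≤ bound)
a_3 = 1: 108/13  (≤ bound)
a_4 = 3: 407/49  (≤ bound)
a_5 = 3: 1329/160  (> 87, stop)

407/49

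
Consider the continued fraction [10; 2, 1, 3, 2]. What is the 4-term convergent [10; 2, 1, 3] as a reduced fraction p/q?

114/11

Starting at the tail and folding back:
Start with 3.
1 + 1/(3/1) = 1 + 1/3 = 4/3
2 + 1/(4/3) = 2 + 3/4 = 11/4
10 + 1/(11/4) = 10 + 4/11 = 114/11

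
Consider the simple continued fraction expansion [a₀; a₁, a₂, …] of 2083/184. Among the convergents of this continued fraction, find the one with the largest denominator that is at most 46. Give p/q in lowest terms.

283/25

List convergents until the denominator exceeds the bound:
a_0 = 11: 11/1  (≤ bound)
a_1 = 3: 34/3  (≤ bound)
a_2 = 8: 283/25  (≤ bound)
a_3 = 2: 600/53  (> 46, stop)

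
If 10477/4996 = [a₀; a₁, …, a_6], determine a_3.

3

10477 ÷ 4996 → quotient 2, remainder 485
4996 ÷ 485 → quotient 10, remainder 146
485 ÷ 146 → quotient 3, remainder 47
146 ÷ 47 → quotient 3, remainder 5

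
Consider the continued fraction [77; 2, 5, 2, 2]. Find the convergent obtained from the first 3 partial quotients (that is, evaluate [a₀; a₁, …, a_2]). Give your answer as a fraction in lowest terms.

852/11

Collapse the nested fraction from the inside out:
Start with 5.
2 + 1/(5/1) = 2 + 1/5 = 11/5
77 + 1/(11/5) = 77 + 5/11 = 852/11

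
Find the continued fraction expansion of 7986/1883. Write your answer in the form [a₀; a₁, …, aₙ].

[4; 4, 6, 1, 3, 2, 7]

7986 = 4·1883 + 454, so a_0 = 4
1883 = 4·454 + 67, so a_1 = 4
454 = 6·67 + 52, so a_2 = 6
67 = 1·52 + 15, so a_3 = 1
52 = 3·15 + 7, so a_4 = 3
15 = 2·7 + 1, so a_5 = 2
7 = 7·1 + 0, so a_6 = 7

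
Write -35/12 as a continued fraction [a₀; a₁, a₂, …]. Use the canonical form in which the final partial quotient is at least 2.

[-3; 12]

-35 ÷ 12 → quotient -3, remainder 1
12 ÷ 1 → quotient 12, remainder 0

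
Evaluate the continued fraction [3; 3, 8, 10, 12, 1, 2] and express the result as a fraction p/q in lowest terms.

32169/9689

a_0 = 3: 3/1
a_1 = 3: 10/3
a_2 = 8: 83/25
a_3 = 10: 840/253
a_4 = 12: 10163/3061
a_5 = 1: 11003/3314
a_6 = 2: 32169/9689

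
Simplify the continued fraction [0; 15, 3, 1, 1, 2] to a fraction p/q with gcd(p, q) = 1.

Compute successive convergents:
a_0 = 0: 0/1
a_1 = 15: 1/15
a_2 = 3: 3/46
a_3 = 1: 4/61
a_4 = 1: 7/107
a_5 = 2: 18/275

18/275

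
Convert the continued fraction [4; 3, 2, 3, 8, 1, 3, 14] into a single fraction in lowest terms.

53107/12375

Work from the innermost term outward:
Start with 14.
3 + 1/(14/1) = 3 + 1/14 = 43/14
1 + 1/(43/14) = 1 + 14/43 = 57/43
8 + 1/(57/43) = 8 + 43/57 = 499/57
3 + 1/(499/57) = 3 + 57/499 = 1554/499
2 + 1/(1554/499) = 2 + 499/1554 = 3607/1554
3 + 1/(3607/1554) = 3 + 1554/3607 = 12375/3607
4 + 1/(12375/3607) = 4 + 3607/12375 = 53107/12375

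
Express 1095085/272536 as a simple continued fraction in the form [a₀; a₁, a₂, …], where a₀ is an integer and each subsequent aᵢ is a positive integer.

Repeatedly divide and take the remainder:
⌊1095085/272536⌋ = 4, remainder 4941
⌊272536/4941⌋ = 55, remainder 781
⌊4941/781⌋ = 6, remainder 255
⌊781/255⌋ = 3, remainder 16
⌊255/16⌋ = 15, remainder 15
⌊16/15⌋ = 1, remainder 1
⌊15/1⌋ = 15, remainder 0

[4; 55, 6, 3, 15, 1, 15]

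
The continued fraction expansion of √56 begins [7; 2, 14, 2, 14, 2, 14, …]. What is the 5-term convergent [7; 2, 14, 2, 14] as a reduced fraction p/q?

6503/869

Use the convergent recurrence hₖ = aₖ·hₖ₋₁ + hₖ₋₂ (and likewise for the denominators kₖ):
a_0 = 7: 7/1
a_1 = 2: 15/2
a_2 = 14: 217/29
a_3 = 2: 449/60
a_4 = 14: 6503/869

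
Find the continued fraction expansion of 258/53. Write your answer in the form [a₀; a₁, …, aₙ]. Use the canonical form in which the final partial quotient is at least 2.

258 = 4·53 + 46, so a_0 = 4
53 = 1·46 + 7, so a_1 = 1
46 = 6·7 + 4, so a_2 = 6
7 = 1·4 + 3, so a_3 = 1
4 = 1·3 + 1, so a_4 = 1
3 = 3·1 + 0, so a_5 = 3

[4; 1, 6, 1, 1, 3]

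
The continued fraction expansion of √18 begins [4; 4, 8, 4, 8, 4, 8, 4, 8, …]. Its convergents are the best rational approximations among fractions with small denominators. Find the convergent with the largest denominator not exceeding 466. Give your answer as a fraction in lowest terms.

List convergents until the denominator exceeds the bound:
a_0 = 4: 4/1  (≤ bound)
a_1 = 4: 17/4  (≤ bound)
a_2 = 8: 140/33  (≤ bound)
a_3 = 4: 577/136  (≤ bound)
a_4 = 8: 4756/1121  (> 466, stop)

577/136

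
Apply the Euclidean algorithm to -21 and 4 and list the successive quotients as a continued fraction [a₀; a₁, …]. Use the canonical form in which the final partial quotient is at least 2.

Repeatedly divide and take the remainder:
⌊-21/4⌋ = -6, remainder 3
⌊4/3⌋ = 1, remainder 1
⌊3/1⌋ = 3, remainder 0

[-6; 1, 3]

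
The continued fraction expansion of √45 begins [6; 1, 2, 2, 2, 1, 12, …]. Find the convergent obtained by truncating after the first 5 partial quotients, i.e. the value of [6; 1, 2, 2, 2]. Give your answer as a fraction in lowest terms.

114/17

Start with 2.
2 + 1/(2/1) = 2 + 1/2 = 5/2
2 + 1/(5/2) = 2 + 2/5 = 12/5
1 + 1/(12/5) = 1 + 5/12 = 17/12
6 + 1/(17/12) = 6 + 12/17 = 114/17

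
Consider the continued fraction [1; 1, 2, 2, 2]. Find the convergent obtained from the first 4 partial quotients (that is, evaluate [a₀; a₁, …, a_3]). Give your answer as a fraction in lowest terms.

12/7

a_0 = 1: 1/1
a_1 = 1: 2/1
a_2 = 2: 5/3
a_3 = 2: 12/7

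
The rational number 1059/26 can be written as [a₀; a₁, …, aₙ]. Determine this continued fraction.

[40; 1, 2, 1, 2, 2]

1059 = 40·26 + 19, so a_0 = 40
26 = 1·19 + 7, so a_1 = 1
19 = 2·7 + 5, so a_2 = 2
7 = 1·5 + 2, so a_3 = 1
5 = 2·2 + 1, so a_4 = 2
2 = 2·1 + 0, so a_5 = 2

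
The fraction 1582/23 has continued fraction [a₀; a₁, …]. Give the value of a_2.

Run the Euclidean algorithm, recording each quotient:
1582 ÷ 23 → quotient 68, remainder 18
23 ÷ 18 → quotient 1, remainder 5
18 ÷ 5 → quotient 3, remainder 3

3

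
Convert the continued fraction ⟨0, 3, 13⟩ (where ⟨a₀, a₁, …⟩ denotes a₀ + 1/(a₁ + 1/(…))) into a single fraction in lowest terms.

Compute successive convergents:
a_0 = 0: 0/1
a_1 = 3: 1/3
a_2 = 13: 13/40

13/40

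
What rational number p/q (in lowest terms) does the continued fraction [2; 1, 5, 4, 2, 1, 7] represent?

1769/623

a_0 = 2: 2/1
a_1 = 1: 3/1
a_2 = 5: 17/6
a_3 = 4: 71/25
a_4 = 2: 159/56
a_5 = 1: 230/81
a_6 = 7: 1769/623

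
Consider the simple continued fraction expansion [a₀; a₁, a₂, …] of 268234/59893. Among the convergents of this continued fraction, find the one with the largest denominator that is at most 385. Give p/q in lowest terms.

1357/303

a_0 = 4: 4/1  (≤ bound)
a_1 = 2: 9/2  (≤ bound)
a_2 = 11: 103/23  (≤ bound)
a_3 = 6: 627/140  (≤ bound)
a_4 = 2: 1357/303  (≤ bound)
a_5 = 1: 1984/443  (> 385, stop)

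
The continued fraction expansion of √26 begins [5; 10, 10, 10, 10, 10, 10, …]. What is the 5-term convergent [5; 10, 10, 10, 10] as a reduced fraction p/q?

52525/10301

a_0 = 5: 5/1
a_1 = 10: 51/10
a_2 = 10: 515/101
a_3 = 10: 5201/1020
a_4 = 10: 52525/10301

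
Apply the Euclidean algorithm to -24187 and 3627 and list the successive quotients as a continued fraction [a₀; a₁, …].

[-7; 3, 57, 4, 5]

-24187 ÷ 3627 → quotient -7, remainder 1202
3627 ÷ 1202 → quotient 3, remainder 21
1202 ÷ 21 → quotient 57, remainder 5
21 ÷ 5 → quotient 4, remainder 1
5 ÷ 1 → quotient 5, remainder 0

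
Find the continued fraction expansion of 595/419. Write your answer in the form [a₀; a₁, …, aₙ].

[1; 2, 2, 1, 1, 1, 2, 8]

595 ÷ 419 → quotient 1, remainder 176
419 ÷ 176 → quotient 2, remainder 67
176 ÷ 67 → quotient 2, remainder 42
67 ÷ 42 → quotient 1, remainder 25
42 ÷ 25 → quotient 1, remainder 17
25 ÷ 17 → quotient 1, remainder 8
17 ÷ 8 → quotient 2, remainder 1
8 ÷ 1 → quotient 8, remainder 0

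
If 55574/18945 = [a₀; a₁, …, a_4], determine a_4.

30

55574 = 2·18945 + 17684, so a_0 = 2
18945 = 1·17684 + 1261, so a_1 = 1
17684 = 14·1261 + 30, so a_2 = 14
1261 = 42·30 + 1, so a_3 = 42
30 = 30·1 + 0, so a_4 = 30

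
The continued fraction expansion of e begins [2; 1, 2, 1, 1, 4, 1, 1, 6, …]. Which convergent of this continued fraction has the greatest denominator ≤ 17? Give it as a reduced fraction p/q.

a_0 = 2: 2/1  (≤ bound)
a_1 = 1: 3/1  (≤ bound)
a_2 = 2: 8/3  (≤ bound)
a_3 = 1: 11/4  (≤ bound)
a_4 = 1: 19/7  (≤ bound)
a_5 = 4: 87/32  (> 17, stop)

19/7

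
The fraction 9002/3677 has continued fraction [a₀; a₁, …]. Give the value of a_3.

⌊9002/3677⌋ = 2, remainder 1648
⌊3677/1648⌋ = 2, remainder 381
⌊1648/381⌋ = 4, remainder 124
⌊381/124⌋ = 3, remainder 9

3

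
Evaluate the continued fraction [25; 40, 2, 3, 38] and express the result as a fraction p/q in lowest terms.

271143/10835

Build up convergents one term at a time:
a_0 = 25: 25/1
a_1 = 40: 1001/40
a_2 = 2: 2027/81
a_3 = 3: 7082/283
a_4 = 38: 271143/10835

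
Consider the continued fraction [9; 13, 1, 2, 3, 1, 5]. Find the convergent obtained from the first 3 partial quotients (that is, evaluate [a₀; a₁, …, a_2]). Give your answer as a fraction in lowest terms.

127/14

a_0 = 9: 9/1
a_1 = 13: 118/13
a_2 = 1: 127/14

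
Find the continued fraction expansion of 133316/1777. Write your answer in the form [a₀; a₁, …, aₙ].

⌊133316/1777⌋ = 75, remainder 41
⌊1777/41⌋ = 43, remainder 14
⌊41/14⌋ = 2, remainder 13
⌊14/13⌋ = 1, remainder 1
⌊13/1⌋ = 13, remainder 0

[75; 43, 2, 1, 13]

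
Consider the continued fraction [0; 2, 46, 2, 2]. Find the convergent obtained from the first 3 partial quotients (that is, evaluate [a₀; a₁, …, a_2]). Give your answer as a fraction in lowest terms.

46/93

Start with 46.
2 + 1/(46/1) = 2 + 1/46 = 93/46
0 + 1/(93/46) = 0 + 46/93 = 46/93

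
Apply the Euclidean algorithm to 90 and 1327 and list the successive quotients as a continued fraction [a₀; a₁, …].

Run the Euclidean algorithm, recording each quotient:
⌊90/1327⌋ = 0, remainder 90
⌊1327/90⌋ = 14, remainder 67
⌊90/67⌋ = 1, remainder 23
⌊67/23⌋ = 2, remainder 21
⌊23/21⌋ = 1, remainder 2
⌊21/2⌋ = 10, remainder 1
⌊2/1⌋ = 2, remainder 0

[0; 14, 1, 2, 1, 10, 2]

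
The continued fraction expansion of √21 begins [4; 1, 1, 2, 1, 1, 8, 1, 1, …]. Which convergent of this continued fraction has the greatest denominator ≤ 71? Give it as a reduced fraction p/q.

55/12

a_0 = 4: 4/1  (≤ bound)
a_1 = 1: 5/1  (≤ bound)
a_2 = 1: 9/2  (≤ bound)
a_3 = 2: 23/5  (≤ bound)
a_4 = 1: 32/7  (≤ bound)
a_5 = 1: 55/12  (≤ bound)
a_6 = 8: 472/103  (> 71, stop)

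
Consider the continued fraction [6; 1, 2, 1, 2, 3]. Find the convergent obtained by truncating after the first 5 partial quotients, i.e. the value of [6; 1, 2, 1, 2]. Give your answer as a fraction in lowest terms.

Start with 2.
1 + 1/(2/1) = 1 + 1/2 = 3/2
2 + 1/(3/2) = 2 + 2/3 = 8/3
1 + 1/(8/3) = 1 + 3/8 = 11/8
6 + 1/(11/8) = 6 + 8/11 = 74/11

74/11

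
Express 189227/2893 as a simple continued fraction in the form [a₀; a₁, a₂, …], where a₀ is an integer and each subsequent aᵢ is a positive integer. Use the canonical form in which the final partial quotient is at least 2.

[65; 2, 2, 4, 3, 1, 3, 8]

Repeatedly divide and take the remainder:
⌊189227/2893⌋ = 65, remainder 1182
⌊2893/1182⌋ = 2, remainder 529
⌊1182/529⌋ = 2, remainder 124
⌊529/124⌋ = 4, remainder 33
⌊124/33⌋ = 3, remainder 25
⌊33/25⌋ = 1, remainder 8
⌊25/8⌋ = 3, remainder 1
⌊8/1⌋ = 8, remainder 0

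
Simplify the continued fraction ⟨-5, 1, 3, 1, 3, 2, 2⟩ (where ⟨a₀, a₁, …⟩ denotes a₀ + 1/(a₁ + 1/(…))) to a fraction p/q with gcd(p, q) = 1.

-442/105

Start with 2.
2 + 1/(2/1) = 2 + 1/2 = 5/2
3 + 1/(5/2) = 3 + 2/5 = 17/5
1 + 1/(17/5) = 1 + 5/17 = 22/17
3 + 1/(22/17) = 3 + 17/22 = 83/22
1 + 1/(83/22) = 1 + 22/83 = 105/83
-5 + 1/(105/83) = -5 + 83/105 = -442/105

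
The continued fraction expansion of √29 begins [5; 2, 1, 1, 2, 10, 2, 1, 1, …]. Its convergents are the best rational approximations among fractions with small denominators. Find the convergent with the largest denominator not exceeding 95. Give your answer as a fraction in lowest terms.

a_0 = 5: 5/1  (≤ bound)
a_1 = 2: 11/2  (≤ bound)
a_2 = 1: 16/3  (≤ bound)
a_3 = 1: 27/5  (≤ bound)
a_4 = 2: 70/13  (≤ bound)
a_5 = 10: 727/135  (> 95, stop)

70/13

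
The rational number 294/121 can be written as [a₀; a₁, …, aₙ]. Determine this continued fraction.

294 = 2·121 + 52, so a_0 = 2
121 = 2·52 + 17, so a_1 = 2
52 = 3·17 + 1, so a_2 = 3
17 = 17·1 + 0, so a_3 = 17

[2; 2, 3, 17]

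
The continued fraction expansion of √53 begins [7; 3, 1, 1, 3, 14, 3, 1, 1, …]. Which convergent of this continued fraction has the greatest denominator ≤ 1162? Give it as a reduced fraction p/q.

a_0 = 7: 7/1  (≤ bound)
a_1 = 3: 22/3  (≤ bound)
a_2 = 1: 29/4  (≤ bound)
a_3 = 1: 51/7  (≤ bound)
a_4 = 3: 182/25  (≤ bound)
a_5 = 14: 2599/357  (≤ bound)
a_6 = 3: 7979/1096  (≤ bound)
a_7 = 1: 10578/1453  (> 1162, stop)

7979/1096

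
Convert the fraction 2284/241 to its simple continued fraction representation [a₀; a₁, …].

[9; 2, 10, 2, 5]

Run the Euclidean algorithm, recording each quotient:
2284 ÷ 241 → quotient 9, remainder 115
241 ÷ 115 → quotient 2, remainder 11
115 ÷ 11 → quotient 10, remainder 5
11 ÷ 5 → quotient 2, remainder 1
5 ÷ 1 → quotient 5, remainder 0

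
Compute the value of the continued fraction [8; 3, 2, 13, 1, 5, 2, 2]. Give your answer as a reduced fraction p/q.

26494/3197

a_0 = 8: 8/1
a_1 = 3: 25/3
a_2 = 2: 58/7
a_3 = 13: 779/94
a_4 = 1: 837/101
a_5 = 5: 4964/599
a_6 = 2: 10765/1299
a_7 = 2: 26494/3197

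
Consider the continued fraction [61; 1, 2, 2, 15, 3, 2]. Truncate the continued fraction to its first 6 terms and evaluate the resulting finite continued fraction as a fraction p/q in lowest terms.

20427/331

a_0 = 61: 61/1
a_1 = 1: 62/1
a_2 = 2: 185/3
a_3 = 2: 432/7
a_4 = 15: 6665/108
a_5 = 3: 20427/331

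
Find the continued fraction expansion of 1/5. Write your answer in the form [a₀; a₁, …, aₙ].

[0; 5]

1 ÷ 5 → quotient 0, remainder 1
5 ÷ 1 → quotient 5, remainder 0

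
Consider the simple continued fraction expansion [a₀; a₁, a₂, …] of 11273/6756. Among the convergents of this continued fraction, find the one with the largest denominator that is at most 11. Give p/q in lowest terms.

List convergents until the denominator exceeds the bound:
a_0 = 1: 1/1  (≤ bound)
a_1 = 1: 2/1  (≤ bound)
a_2 = 2: 5/3  (≤ bound)
a_3 = 57: 287/172  (> 11, stop)

5/3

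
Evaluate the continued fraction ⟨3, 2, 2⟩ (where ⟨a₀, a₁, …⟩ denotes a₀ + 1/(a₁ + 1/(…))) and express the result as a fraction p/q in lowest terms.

a_0 = 3: 3/1
a_1 = 2: 7/2
a_2 = 2: 17/5

17/5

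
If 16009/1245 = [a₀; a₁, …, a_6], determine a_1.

16009 ÷ 1245 → quotient 12, remainder 1069
1245 ÷ 1069 → quotient 1, remainder 176

1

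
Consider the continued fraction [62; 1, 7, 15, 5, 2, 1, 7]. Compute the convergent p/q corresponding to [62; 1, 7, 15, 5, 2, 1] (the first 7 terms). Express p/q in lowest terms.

Start with 1.
2 + 1/(1/1) = 2 + 1/1 = 3/1
5 + 1/(3/1) = 5 + 1/3 = 16/3
15 + 1/(16/3) = 15 + 3/16 = 243/16
7 + 1/(243/16) = 7 + 16/243 = 1717/243
1 + 1/(1717/243) = 1 + 243/1717 = 1960/1717
62 + 1/(1960/1717) = 62 + 1717/1960 = 123237/1960

123237/1960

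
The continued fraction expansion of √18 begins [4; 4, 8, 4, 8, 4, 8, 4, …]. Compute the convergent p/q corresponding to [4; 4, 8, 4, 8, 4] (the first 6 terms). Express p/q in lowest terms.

19601/4620

Start with 4.
8 + 1/(4/1) = 8 + 1/4 = 33/4
4 + 1/(33/4) = 4 + 4/33 = 136/33
8 + 1/(136/33) = 8 + 33/136 = 1121/136
4 + 1/(1121/136) = 4 + 136/1121 = 4620/1121
4 + 1/(4620/1121) = 4 + 1121/4620 = 19601/4620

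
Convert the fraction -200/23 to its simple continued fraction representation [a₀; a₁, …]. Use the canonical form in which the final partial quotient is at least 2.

Run the Euclidean algorithm, recording each quotient:
-200 ÷ 23 → quotient -9, remainder 7
23 ÷ 7 → quotient 3, remainder 2
7 ÷ 2 → quotient 3, remainder 1
2 ÷ 1 → quotient 2, remainder 0

[-9; 3, 3, 2]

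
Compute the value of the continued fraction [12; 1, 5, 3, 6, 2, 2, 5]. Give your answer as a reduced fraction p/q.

a_0 = 12: 12/1
a_1 = 1: 13/1
a_2 = 5: 77/6
a_3 = 3: 244/19
a_4 = 6: 1541/120
a_5 = 2: 3326/259
a_6 = 2: 8193/638
a_7 = 5: 44291/3449

44291/3449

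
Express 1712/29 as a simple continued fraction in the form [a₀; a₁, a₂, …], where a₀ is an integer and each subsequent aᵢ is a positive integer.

[59; 29]

Repeatedly divide and take the remainder:
1712 ÷ 29 → quotient 59, remainder 1
29 ÷ 1 → quotient 29, remainder 0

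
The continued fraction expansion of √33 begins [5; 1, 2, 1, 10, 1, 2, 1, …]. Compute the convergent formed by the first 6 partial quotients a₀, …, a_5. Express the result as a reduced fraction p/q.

270/47

Compute successive convergents:
a_0 = 5: 5/1
a_1 = 1: 6/1
a_2 = 2: 17/3
a_3 = 1: 23/4
a_4 = 10: 247/43
a_5 = 1: 270/47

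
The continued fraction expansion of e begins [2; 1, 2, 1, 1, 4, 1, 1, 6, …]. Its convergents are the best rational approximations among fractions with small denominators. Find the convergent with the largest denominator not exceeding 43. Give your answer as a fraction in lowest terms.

106/39

a_0 = 2: 2/1  (≤ bound)
a_1 = 1: 3/1  (≤ bound)
a_2 = 2: 8/3  (≤ bound)
a_3 = 1: 11/4  (≤ bound)
a_4 = 1: 19/7  (≤ bound)
a_5 = 4: 87/32  (≤ bound)
a_6 = 1: 106/39  (≤ bound)
a_7 = 1: 193/71  (> 43, stop)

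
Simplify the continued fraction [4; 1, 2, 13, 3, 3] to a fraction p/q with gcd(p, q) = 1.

Start with 3.
3 + 1/(3/1) = 3 + 1/3 = 10/3
13 + 1/(10/3) = 13 + 3/10 = 133/10
2 + 1/(133/10) = 2 + 10/133 = 276/133
1 + 1/(276/133) = 1 + 133/276 = 409/276
4 + 1/(409/276) = 4 + 276/409 = 1912/409

1912/409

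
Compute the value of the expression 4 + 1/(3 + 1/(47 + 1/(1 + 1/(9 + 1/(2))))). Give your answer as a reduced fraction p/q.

13162/3039

Start with 2.
9 + 1/(2/1) = 9 + 1/2 = 19/2
1 + 1/(19/2) = 1 + 2/19 = 21/19
47 + 1/(21/19) = 47 + 19/21 = 1006/21
3 + 1/(1006/21) = 3 + 21/1006 = 3039/1006
4 + 1/(3039/1006) = 4 + 1006/3039 = 13162/3039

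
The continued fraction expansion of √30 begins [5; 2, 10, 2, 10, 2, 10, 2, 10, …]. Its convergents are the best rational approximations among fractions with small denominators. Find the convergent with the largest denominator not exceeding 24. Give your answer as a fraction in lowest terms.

115/21

a_0 = 5: 5/1  (≤ bound)
a_1 = 2: 11/2  (≤ bound)
a_2 = 10: 115/21  (≤ bound)
a_3 = 2: 241/44  (> 24, stop)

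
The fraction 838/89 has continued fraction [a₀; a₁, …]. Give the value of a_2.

838 ÷ 89 → quotient 9, remainder 37
89 ÷ 37 → quotient 2, remainder 15
37 ÷ 15 → quotient 2, remainder 7

2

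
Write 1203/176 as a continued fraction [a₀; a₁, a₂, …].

[6; 1, 5, 14, 2]

1203 ÷ 176 → quotient 6, remainder 147
176 ÷ 147 → quotient 1, remainder 29
147 ÷ 29 → quotient 5, remainder 2
29 ÷ 2 → quotient 14, remainder 1
2 ÷ 1 → quotient 2, remainder 0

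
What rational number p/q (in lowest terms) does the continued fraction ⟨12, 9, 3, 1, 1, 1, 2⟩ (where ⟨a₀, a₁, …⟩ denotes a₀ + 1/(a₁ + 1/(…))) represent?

3257/269

Start with 2.
1 + 1/(2/1) = 1 + 1/2 = 3/2
1 + 1/(3/2) = 1 + 2/3 = 5/3
1 + 1/(5/3) = 1 + 3/5 = 8/5
3 + 1/(8/5) = 3 + 5/8 = 29/8
9 + 1/(29/8) = 9 + 8/29 = 269/29
12 + 1/(269/29) = 12 + 29/269 = 3257/269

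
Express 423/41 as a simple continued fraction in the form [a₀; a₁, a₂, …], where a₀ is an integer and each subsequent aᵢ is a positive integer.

[10; 3, 6, 2]

Run the Euclidean algorithm, recording each quotient:
423 = 10·41 + 13, so a_0 = 10
41 = 3·13 + 2, so a_1 = 3
13 = 6·2 + 1, so a_2 = 6
2 = 2·1 + 0, so a_3 = 2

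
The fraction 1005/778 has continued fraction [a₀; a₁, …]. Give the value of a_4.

1

⌊1005/778⌋ = 1, remainder 227
⌊778/227⌋ = 3, remainder 97
⌊227/97⌋ = 2, remainder 33
⌊97/33⌋ = 2, remainder 31
⌊33/31⌋ = 1, remainder 2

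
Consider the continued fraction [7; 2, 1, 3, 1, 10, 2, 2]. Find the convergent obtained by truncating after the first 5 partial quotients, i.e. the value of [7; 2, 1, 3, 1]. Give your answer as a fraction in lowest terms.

Build up convergents one term at a time:
a_0 = 7: 7/1
a_1 = 2: 15/2
a_2 = 1: 22/3
a_3 = 3: 81/11
a_4 = 1: 103/14

103/14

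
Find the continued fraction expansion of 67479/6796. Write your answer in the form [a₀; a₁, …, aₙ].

[9; 1, 13, 7, 1, 3, 7, 2]

⌊67479/6796⌋ = 9, remainder 6315
⌊6796/6315⌋ = 1, remainder 481
⌊6315/481⌋ = 13, remainder 62
⌊481/62⌋ = 7, remainder 47
⌊62/47⌋ = 1, remainder 15
⌊47/15⌋ = 3, remainder 2
⌊15/2⌋ = 7, remainder 1
⌊2/1⌋ = 2, remainder 0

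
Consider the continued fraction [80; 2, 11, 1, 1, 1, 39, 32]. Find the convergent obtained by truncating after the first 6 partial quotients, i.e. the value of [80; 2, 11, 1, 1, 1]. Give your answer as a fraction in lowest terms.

Start with 1.
1 + 1/(1/1) = 1 + 1/1 = 2/1
1 + 1/(2/1) = 1 + 1/2 = 3/2
11 + 1/(3/2) = 11 + 2/3 = 35/3
2 + 1/(35/3) = 2 + 3/35 = 73/35
80 + 1/(73/35) = 80 + 35/73 = 5875/73

5875/73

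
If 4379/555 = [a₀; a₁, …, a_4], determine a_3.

Run the Euclidean algorithm, recording each quotient:
4379 = 7·555 + 494, so a_0 = 7
555 = 1·494 + 61, so a_1 = 1
494 = 8·61 + 6, so a_2 = 8
61 = 10·6 + 1, so a_3 = 10

10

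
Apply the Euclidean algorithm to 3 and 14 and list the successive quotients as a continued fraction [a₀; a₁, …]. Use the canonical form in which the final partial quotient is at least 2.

[0; 4, 1, 2]

3 = 0·14 + 3, so a_0 = 0
14 = 4·3 + 2, so a_1 = 4
3 = 1·2 + 1, so a_2 = 1
2 = 2·1 + 0, so a_3 = 2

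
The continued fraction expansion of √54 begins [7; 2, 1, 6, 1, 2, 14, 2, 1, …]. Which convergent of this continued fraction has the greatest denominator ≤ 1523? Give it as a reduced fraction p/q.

6959/947

a_0 = 7: 7/1  (≤ bound)
a_1 = 2: 15/2  (≤ bound)
a_2 = 1: 22/3  (≤ bound)
a_3 = 6: 147/20  (≤ bound)
a_4 = 1: 169/23  (≤ bound)
a_5 = 2: 485/66  (≤ bound)
a_6 = 14: 6959/947  (≤ bound)
a_7 = 2: 14403/1960  (> 1523, stop)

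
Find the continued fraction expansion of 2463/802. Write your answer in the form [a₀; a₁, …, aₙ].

Run the Euclidean algorithm, recording each quotient:
2463 ÷ 802 → quotient 3, remainder 57
802 ÷ 57 → quotient 14, remainder 4
57 ÷ 4 → quotient 14, remainder 1
4 ÷ 1 → quotient 4, remainder 0

[3; 14, 14, 4]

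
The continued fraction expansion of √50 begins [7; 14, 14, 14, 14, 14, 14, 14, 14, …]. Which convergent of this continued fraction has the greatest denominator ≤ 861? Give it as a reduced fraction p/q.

1393/197

a_0 = 7: 7/1  (≤ bound)
a_1 = 14: 99/14  (≤ bound)
a_2 = 14: 1393/197  (≤ bound)
a_3 = 14: 19601/2772  (> 861, stop)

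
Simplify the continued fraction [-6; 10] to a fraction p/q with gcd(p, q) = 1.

-59/10

a_0 = -6: -6/1
a_1 = 10: -59/10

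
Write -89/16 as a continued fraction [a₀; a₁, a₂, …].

Apply division with remainder until the remainder is 0:
-89 = -6·16 + 7, so a_0 = -6
16 = 2·7 + 2, so a_1 = 2
7 = 3·2 + 1, so a_2 = 3
2 = 2·1 + 0, so a_3 = 2

[-6; 2, 3, 2]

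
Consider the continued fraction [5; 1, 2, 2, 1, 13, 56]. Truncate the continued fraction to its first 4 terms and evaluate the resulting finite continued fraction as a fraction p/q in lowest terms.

40/7

Use the convergent recurrence hₖ = aₖ·hₖ₋₁ + hₖ₋₂ (and likewise for the denominators kₖ):
a_0 = 5: 5/1
a_1 = 1: 6/1
a_2 = 2: 17/3
a_3 = 2: 40/7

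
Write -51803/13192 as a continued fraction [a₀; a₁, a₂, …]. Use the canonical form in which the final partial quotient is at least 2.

-51803 = -4·13192 + 965, so a_0 = -4
13192 = 13·965 + 647, so a_1 = 13
965 = 1·647 + 318, so a_2 = 1
647 = 2·318 + 11, so a_3 = 2
318 = 28·11 + 10, so a_4 = 28
11 = 1·10 + 1, so a_5 = 1
10 = 10·1 + 0, so a_6 = 10

[-4; 13, 1, 2, 28, 1, 10]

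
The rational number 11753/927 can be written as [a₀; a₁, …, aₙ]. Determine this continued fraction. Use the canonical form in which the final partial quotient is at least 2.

[12; 1, 2, 9, 33]

⌊11753/927⌋ = 12, remainder 629
⌊927/629⌋ = 1, remainder 298
⌊629/298⌋ = 2, remainder 33
⌊298/33⌋ = 9, remainder 1
⌊33/1⌋ = 33, remainder 0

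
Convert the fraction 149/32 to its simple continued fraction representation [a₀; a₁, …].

⌊149/32⌋ = 4, remainder 21
⌊32/21⌋ = 1, remainder 11
⌊21/11⌋ = 1, remainder 10
⌊11/10⌋ = 1, remainder 1
⌊10/1⌋ = 10, remainder 0

[4; 1, 1, 1, 10]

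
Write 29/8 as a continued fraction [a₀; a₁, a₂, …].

[3; 1, 1, 1, 2]

Apply division with remainder until the remainder is 0:
⌊29/8⌋ = 3, remainder 5
⌊8/5⌋ = 1, remainder 3
⌊5/3⌋ = 1, remainder 2
⌊3/2⌋ = 1, remainder 1
⌊2/1⌋ = 2, remainder 0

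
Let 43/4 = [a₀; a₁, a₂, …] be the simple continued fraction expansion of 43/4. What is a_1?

43 ÷ 4 → quotient 10, remainder 3
4 ÷ 3 → quotient 1, remainder 1

1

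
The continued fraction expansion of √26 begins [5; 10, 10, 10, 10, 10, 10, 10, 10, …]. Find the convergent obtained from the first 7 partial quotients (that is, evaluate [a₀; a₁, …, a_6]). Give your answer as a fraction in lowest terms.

Collapse the nested fraction from the inside out:
Start with 10.
10 + 1/(10/1) = 10 + 1/10 = 101/10
10 + 1/(101/10) = 10 + 10/101 = 1020/101
10 + 1/(1020/101) = 10 + 101/1020 = 10301/1020
10 + 1/(10301/1020) = 10 + 1020/10301 = 104030/10301
10 + 1/(104030/10301) = 10 + 10301/104030 = 1050601/104030
5 + 1/(1050601/104030) = 5 + 104030/1050601 = 5357035/1050601

5357035/1050601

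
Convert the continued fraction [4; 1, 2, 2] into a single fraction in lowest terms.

33/7

Start with 2.
2 + 1/(2/1) = 2 + 1/2 = 5/2
1 + 1/(5/2) = 1 + 2/5 = 7/5
4 + 1/(7/5) = 4 + 5/7 = 33/7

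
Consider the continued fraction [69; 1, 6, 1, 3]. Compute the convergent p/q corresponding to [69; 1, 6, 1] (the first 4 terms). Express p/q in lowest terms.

Use the convergent recurrence hₖ = aₖ·hₖ₋₁ + hₖ₋₂ (and likewise for the denominators kₖ):
a_0 = 69: 69/1
a_1 = 1: 70/1
a_2 = 6: 489/7
a_3 = 1: 559/8

559/8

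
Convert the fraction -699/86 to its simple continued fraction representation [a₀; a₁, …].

[-9; 1, 6, 1, 4, 2]

Apply division with remainder until the remainder is 0:
-699 ÷ 86 → quotient -9, remainder 75
86 ÷ 75 → quotient 1, remainder 11
75 ÷ 11 → quotient 6, remainder 9
11 ÷ 9 → quotient 1, remainder 2
9 ÷ 2 → quotient 4, remainder 1
2 ÷ 1 → quotient 2, remainder 0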